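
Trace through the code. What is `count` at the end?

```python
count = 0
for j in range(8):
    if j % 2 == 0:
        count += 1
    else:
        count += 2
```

Let's trace through this code step by step.

Initialize: count = 0
Entering loop: for j in range(8):

After execution: count = 12
12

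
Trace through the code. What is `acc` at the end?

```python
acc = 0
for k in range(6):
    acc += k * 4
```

Let's trace through this code step by step.

Initialize: acc = 0
Entering loop: for k in range(6):

After execution: acc = 60
60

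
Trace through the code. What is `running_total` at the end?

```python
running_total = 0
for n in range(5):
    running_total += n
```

Let's trace through this code step by step.

Initialize: running_total = 0
Entering loop: for n in range(5):

After execution: running_total = 10
10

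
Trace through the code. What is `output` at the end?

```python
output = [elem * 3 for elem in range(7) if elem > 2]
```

Let's trace through this code step by step.

Initialize: output = [elem * 3 for elem in range(7) if elem > 2]

After execution: output = [9, 12, 15, 18]
[9, 12, 15, 18]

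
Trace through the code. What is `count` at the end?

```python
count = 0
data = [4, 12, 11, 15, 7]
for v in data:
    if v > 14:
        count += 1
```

Let's trace through this code step by step.

Initialize: count = 0
Initialize: data = [4, 12, 11, 15, 7]
Entering loop: for v in data:

After execution: count = 1
1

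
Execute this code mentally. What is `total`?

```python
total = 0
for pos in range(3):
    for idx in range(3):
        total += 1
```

Let's trace through this code step by step.

Initialize: total = 0
Entering loop: for pos in range(3):

After execution: total = 9
9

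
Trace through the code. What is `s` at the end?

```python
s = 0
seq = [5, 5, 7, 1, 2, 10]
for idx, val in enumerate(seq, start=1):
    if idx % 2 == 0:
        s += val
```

Let's trace through this code step by step.

Initialize: s = 0
Initialize: seq = [5, 5, 7, 1, 2, 10]
Entering loop: for idx, val in enumerate(seq, start=1):

After execution: s = 16
16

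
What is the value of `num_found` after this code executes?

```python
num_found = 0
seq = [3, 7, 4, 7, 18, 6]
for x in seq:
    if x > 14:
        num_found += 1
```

Let's trace through this code step by step.

Initialize: num_found = 0
Initialize: seq = [3, 7, 4, 7, 18, 6]
Entering loop: for x in seq:

After execution: num_found = 1
1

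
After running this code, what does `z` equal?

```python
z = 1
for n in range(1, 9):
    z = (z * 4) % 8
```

Let's trace through this code step by step.

Initialize: z = 1
Entering loop: for n in range(1, 9):

After execution: z = 0
0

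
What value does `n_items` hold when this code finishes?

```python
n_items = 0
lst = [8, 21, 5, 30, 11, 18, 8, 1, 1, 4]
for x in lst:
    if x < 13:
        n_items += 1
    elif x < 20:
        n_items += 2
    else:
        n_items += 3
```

Let's trace through this code step by step.

Initialize: n_items = 0
Initialize: lst = [8, 21, 5, 30, 11, 18, 8, 1, 1, 4]
Entering loop: for x in lst:

After execution: n_items = 15
15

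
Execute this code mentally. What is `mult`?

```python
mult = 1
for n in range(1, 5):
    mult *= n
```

Let's trace through this code step by step.

Initialize: mult = 1
Entering loop: for n in range(1, 5):

After execution: mult = 24
24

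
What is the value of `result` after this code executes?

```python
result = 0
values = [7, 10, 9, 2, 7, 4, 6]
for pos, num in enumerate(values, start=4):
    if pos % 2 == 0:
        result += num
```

Let's trace through this code step by step.

Initialize: result = 0
Initialize: values = [7, 10, 9, 2, 7, 4, 6]
Entering loop: for pos, num in enumerate(values, start=4):

After execution: result = 29
29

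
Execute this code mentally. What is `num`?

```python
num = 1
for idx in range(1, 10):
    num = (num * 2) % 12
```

Let's trace through this code step by step.

Initialize: num = 1
Entering loop: for idx in range(1, 10):

After execution: num = 8
8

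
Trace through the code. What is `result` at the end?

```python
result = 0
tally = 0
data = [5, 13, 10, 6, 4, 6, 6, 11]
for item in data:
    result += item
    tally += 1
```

Let's trace through this code step by step.

Initialize: result = 0
Initialize: tally = 0
Initialize: data = [5, 13, 10, 6, 4, 6, 6, 11]
Entering loop: for item in data:

After execution: result = 61
61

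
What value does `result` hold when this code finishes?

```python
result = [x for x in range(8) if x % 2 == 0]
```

Let's trace through this code step by step.

Initialize: result = [x for x in range(8) if x % 2 == 0]

After execution: result = [0, 2, 4, 6]
[0, 2, 4, 6]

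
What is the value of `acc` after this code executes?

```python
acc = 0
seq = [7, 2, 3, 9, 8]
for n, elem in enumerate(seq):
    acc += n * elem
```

Let's trace through this code step by step.

Initialize: acc = 0
Initialize: seq = [7, 2, 3, 9, 8]
Entering loop: for n, elem in enumerate(seq):

After execution: acc = 67
67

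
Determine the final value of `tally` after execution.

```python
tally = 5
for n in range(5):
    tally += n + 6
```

Let's trace through this code step by step.

Initialize: tally = 5
Entering loop: for n in range(5):

After execution: tally = 45
45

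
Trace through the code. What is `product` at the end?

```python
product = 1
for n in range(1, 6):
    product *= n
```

Let's trace through this code step by step.

Initialize: product = 1
Entering loop: for n in range(1, 6):

After execution: product = 120
120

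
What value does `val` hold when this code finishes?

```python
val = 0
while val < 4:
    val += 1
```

Let's trace through this code step by step.

Initialize: val = 0
Entering loop: while val < 4:

After execution: val = 4
4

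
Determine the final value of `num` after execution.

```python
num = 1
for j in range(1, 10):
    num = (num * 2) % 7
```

Let's trace through this code step by step.

Initialize: num = 1
Entering loop: for j in range(1, 10):

After execution: num = 1
1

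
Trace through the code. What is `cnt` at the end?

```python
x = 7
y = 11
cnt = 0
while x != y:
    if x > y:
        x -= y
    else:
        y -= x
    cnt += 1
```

Let's trace through this code step by step.

Initialize: x = 7
Initialize: y = 11
Initialize: cnt = 0
Entering loop: while x != y:

After execution: cnt = 5
5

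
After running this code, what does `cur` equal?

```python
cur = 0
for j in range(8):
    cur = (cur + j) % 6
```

Let's trace through this code step by step.

Initialize: cur = 0
Entering loop: for j in range(8):

After execution: cur = 4
4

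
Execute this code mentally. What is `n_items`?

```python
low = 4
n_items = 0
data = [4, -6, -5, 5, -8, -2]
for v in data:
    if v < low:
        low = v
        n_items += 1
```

Let's trace through this code step by step.

Initialize: low = 4
Initialize: n_items = 0
Initialize: data = [4, -6, -5, 5, -8, -2]
Entering loop: for v in data:

After execution: n_items = 2
2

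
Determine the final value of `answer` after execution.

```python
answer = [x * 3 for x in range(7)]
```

Let's trace through this code step by step.

Initialize: answer = [x * 3 for x in range(7)]

After execution: answer = [0, 3, 6, 9, 12, 15, 18]
[0, 3, 6, 9, 12, 15, 18]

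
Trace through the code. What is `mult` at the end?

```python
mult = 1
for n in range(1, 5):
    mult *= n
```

Let's trace through this code step by step.

Initialize: mult = 1
Entering loop: for n in range(1, 5):

After execution: mult = 24
24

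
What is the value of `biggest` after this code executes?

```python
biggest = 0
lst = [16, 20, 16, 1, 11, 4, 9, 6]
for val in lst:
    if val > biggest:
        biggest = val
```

Let's trace through this code step by step.

Initialize: biggest = 0
Initialize: lst = [16, 20, 16, 1, 11, 4, 9, 6]
Entering loop: for val in lst:

After execution: biggest = 20
20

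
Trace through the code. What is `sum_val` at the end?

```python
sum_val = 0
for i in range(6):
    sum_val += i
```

Let's trace through this code step by step.

Initialize: sum_val = 0
Entering loop: for i in range(6):

After execution: sum_val = 15
15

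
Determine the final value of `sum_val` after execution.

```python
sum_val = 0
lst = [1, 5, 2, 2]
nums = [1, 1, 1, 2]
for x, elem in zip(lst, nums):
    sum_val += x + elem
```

Let's trace through this code step by step.

Initialize: sum_val = 0
Initialize: lst = [1, 5, 2, 2]
Initialize: nums = [1, 1, 1, 2]
Entering loop: for x, elem in zip(lst, nums):

After execution: sum_val = 15
15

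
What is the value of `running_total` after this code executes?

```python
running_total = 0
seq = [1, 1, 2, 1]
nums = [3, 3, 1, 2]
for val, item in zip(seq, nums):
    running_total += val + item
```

Let's trace through this code step by step.

Initialize: running_total = 0
Initialize: seq = [1, 1, 2, 1]
Initialize: nums = [3, 3, 1, 2]
Entering loop: for val, item in zip(seq, nums):

After execution: running_total = 14
14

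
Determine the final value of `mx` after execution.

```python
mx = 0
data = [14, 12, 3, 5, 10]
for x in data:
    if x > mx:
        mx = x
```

Let's trace through this code step by step.

Initialize: mx = 0
Initialize: data = [14, 12, 3, 5, 10]
Entering loop: for x in data:

After execution: mx = 14
14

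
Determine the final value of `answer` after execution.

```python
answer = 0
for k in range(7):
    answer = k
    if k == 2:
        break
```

Let's trace through this code step by step.

Initialize: answer = 0
Entering loop: for k in range(7):

After execution: answer = 2
2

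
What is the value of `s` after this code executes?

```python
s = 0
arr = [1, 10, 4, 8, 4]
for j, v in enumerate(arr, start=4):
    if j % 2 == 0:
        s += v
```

Let's trace through this code step by step.

Initialize: s = 0
Initialize: arr = [1, 10, 4, 8, 4]
Entering loop: for j, v in enumerate(arr, start=4):

After execution: s = 9
9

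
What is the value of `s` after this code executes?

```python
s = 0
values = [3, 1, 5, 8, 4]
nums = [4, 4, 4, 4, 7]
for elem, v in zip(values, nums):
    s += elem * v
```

Let's trace through this code step by step.

Initialize: s = 0
Initialize: values = [3, 1, 5, 8, 4]
Initialize: nums = [4, 4, 4, 4, 7]
Entering loop: for elem, v in zip(values, nums):

After execution: s = 96
96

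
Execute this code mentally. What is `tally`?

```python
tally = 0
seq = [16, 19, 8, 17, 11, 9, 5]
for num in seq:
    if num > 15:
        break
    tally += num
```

Let's trace through this code step by step.

Initialize: tally = 0
Initialize: seq = [16, 19, 8, 17, 11, 9, 5]
Entering loop: for num in seq:

After execution: tally = 0
0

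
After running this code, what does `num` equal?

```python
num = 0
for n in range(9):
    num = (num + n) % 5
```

Let's trace through this code step by step.

Initialize: num = 0
Entering loop: for n in range(9):

After execution: num = 1
1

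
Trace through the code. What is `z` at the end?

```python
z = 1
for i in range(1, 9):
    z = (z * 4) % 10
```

Let's trace through this code step by step.

Initialize: z = 1
Entering loop: for i in range(1, 9):

After execution: z = 6
6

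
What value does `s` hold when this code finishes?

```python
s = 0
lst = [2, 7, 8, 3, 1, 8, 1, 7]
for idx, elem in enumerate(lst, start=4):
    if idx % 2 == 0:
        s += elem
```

Let's trace through this code step by step.

Initialize: s = 0
Initialize: lst = [2, 7, 8, 3, 1, 8, 1, 7]
Entering loop: for idx, elem in enumerate(lst, start=4):

After execution: s = 12
12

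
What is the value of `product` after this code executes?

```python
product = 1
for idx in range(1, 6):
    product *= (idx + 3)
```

Let's trace through this code step by step.

Initialize: product = 1
Entering loop: for idx in range(1, 6):

After execution: product = 6720
6720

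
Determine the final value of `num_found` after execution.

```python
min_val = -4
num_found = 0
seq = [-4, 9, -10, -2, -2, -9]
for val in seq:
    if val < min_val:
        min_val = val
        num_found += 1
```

Let's trace through this code step by step.

Initialize: min_val = -4
Initialize: num_found = 0
Initialize: seq = [-4, 9, -10, -2, -2, -9]
Entering loop: for val in seq:

After execution: num_found = 1
1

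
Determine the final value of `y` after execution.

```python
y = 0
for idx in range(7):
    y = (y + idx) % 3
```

Let's trace through this code step by step.

Initialize: y = 0
Entering loop: for idx in range(7):

After execution: y = 0
0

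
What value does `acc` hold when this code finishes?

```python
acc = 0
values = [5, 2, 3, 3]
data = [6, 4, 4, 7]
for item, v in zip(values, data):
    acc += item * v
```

Let's trace through this code step by step.

Initialize: acc = 0
Initialize: values = [5, 2, 3, 3]
Initialize: data = [6, 4, 4, 7]
Entering loop: for item, v in zip(values, data):

After execution: acc = 71
71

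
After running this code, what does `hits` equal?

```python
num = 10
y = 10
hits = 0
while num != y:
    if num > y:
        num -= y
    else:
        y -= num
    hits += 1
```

Let's trace through this code step by step.

Initialize: num = 10
Initialize: y = 10
Initialize: hits = 0
Entering loop: while num != y:

After execution: hits = 0
0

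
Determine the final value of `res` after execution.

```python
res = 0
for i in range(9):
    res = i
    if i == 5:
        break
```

Let's trace through this code step by step.

Initialize: res = 0
Entering loop: for i in range(9):

After execution: res = 5
5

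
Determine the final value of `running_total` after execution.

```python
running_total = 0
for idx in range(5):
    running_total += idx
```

Let's trace through this code step by step.

Initialize: running_total = 0
Entering loop: for idx in range(5):

After execution: running_total = 10
10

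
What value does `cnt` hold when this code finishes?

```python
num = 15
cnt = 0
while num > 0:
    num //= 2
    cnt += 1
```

Let's trace through this code step by step.

Initialize: num = 15
Initialize: cnt = 0
Entering loop: while num > 0:

After execution: cnt = 4
4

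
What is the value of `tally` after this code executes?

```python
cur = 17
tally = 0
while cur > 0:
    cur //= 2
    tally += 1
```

Let's trace through this code step by step.

Initialize: cur = 17
Initialize: tally = 0
Entering loop: while cur > 0:

After execution: tally = 5
5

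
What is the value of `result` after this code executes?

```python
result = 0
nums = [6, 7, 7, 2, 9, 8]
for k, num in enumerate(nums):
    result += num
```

Let's trace through this code step by step.

Initialize: result = 0
Initialize: nums = [6, 7, 7, 2, 9, 8]
Entering loop: for k, num in enumerate(nums):

After execution: result = 39
39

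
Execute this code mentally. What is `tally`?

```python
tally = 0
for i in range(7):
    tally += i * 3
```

Let's trace through this code step by step.

Initialize: tally = 0
Entering loop: for i in range(7):

After execution: tally = 63
63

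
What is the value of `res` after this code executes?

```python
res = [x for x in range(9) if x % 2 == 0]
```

Let's trace through this code step by step.

Initialize: res = [x for x in range(9) if x % 2 == 0]

After execution: res = [0, 2, 4, 6, 8]
[0, 2, 4, 6, 8]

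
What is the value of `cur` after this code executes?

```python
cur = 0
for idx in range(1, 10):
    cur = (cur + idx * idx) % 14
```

Let's trace through this code step by step.

Initialize: cur = 0
Entering loop: for idx in range(1, 10):

After execution: cur = 5
5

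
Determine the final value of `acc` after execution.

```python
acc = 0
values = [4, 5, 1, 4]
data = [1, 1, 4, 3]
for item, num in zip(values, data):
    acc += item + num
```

Let's trace through this code step by step.

Initialize: acc = 0
Initialize: values = [4, 5, 1, 4]
Initialize: data = [1, 1, 4, 3]
Entering loop: for item, num in zip(values, data):

After execution: acc = 23
23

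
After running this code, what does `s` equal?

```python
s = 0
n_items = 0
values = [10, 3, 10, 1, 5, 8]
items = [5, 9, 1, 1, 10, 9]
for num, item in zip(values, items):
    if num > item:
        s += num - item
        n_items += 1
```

Let's trace through this code step by step.

Initialize: s = 0
Initialize: n_items = 0
Initialize: values = [10, 3, 10, 1, 5, 8]
Initialize: items = [5, 9, 1, 1, 10, 9]
Entering loop: for num, item in zip(values, items):

After execution: s = 14
14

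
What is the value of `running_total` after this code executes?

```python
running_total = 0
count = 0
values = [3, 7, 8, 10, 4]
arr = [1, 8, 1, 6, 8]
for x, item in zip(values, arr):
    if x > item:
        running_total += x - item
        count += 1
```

Let's trace through this code step by step.

Initialize: running_total = 0
Initialize: count = 0
Initialize: values = [3, 7, 8, 10, 4]
Initialize: arr = [1, 8, 1, 6, 8]
Entering loop: for x, item in zip(values, arr):

After execution: running_total = 13
13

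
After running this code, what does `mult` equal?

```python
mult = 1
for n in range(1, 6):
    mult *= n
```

Let's trace through this code step by step.

Initialize: mult = 1
Entering loop: for n in range(1, 6):

After execution: mult = 120
120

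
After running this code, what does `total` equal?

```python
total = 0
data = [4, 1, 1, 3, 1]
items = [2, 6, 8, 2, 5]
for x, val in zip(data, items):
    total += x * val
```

Let's trace through this code step by step.

Initialize: total = 0
Initialize: data = [4, 1, 1, 3, 1]
Initialize: items = [2, 6, 8, 2, 5]
Entering loop: for x, val in zip(data, items):

After execution: total = 33
33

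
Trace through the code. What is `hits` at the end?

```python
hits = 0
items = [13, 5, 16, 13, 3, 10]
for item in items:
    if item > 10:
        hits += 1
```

Let's trace through this code step by step.

Initialize: hits = 0
Initialize: items = [13, 5, 16, 13, 3, 10]
Entering loop: for item in items:

After execution: hits = 3
3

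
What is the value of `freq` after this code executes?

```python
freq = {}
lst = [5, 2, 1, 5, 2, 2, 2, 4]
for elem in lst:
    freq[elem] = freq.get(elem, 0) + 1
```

Let's trace through this code step by step.

Initialize: freq = {}
Initialize: lst = [5, 2, 1, 5, 2, 2, 2, 4]
Entering loop: for elem in lst:

After execution: freq = {5: 2, 2: 4, 1: 1, 4: 1}
{5: 2, 2: 4, 1: 1, 4: 1}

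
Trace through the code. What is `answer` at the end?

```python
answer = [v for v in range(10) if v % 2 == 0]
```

Let's trace through this code step by step.

Initialize: answer = [v for v in range(10) if v % 2 == 0]

After execution: answer = [0, 2, 4, 6, 8]
[0, 2, 4, 6, 8]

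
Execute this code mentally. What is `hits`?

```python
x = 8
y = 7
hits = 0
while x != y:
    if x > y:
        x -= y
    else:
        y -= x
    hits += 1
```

Let's trace through this code step by step.

Initialize: x = 8
Initialize: y = 7
Initialize: hits = 0
Entering loop: while x != y:

After execution: hits = 7
7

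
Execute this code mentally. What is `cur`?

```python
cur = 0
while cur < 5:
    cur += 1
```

Let's trace through this code step by step.

Initialize: cur = 0
Entering loop: while cur < 5:

After execution: cur = 5
5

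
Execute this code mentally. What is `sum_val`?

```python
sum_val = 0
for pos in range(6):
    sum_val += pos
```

Let's trace through this code step by step.

Initialize: sum_val = 0
Entering loop: for pos in range(6):

After execution: sum_val = 15
15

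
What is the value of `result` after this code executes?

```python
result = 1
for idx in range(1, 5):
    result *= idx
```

Let's trace through this code step by step.

Initialize: result = 1
Entering loop: for idx in range(1, 5):

After execution: result = 24
24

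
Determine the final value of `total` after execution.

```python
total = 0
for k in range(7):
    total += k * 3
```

Let's trace through this code step by step.

Initialize: total = 0
Entering loop: for k in range(7):

After execution: total = 63
63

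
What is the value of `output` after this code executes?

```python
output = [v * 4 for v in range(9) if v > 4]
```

Let's trace through this code step by step.

Initialize: output = [v * 4 for v in range(9) if v > 4]

After execution: output = [20, 24, 28, 32]
[20, 24, 28, 32]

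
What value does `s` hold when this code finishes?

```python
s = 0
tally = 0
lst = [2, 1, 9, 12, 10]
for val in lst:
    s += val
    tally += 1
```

Let's trace through this code step by step.

Initialize: s = 0
Initialize: tally = 0
Initialize: lst = [2, 1, 9, 12, 10]
Entering loop: for val in lst:

After execution: s = 34
34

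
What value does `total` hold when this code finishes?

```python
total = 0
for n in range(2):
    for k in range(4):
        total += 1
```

Let's trace through this code step by step.

Initialize: total = 0
Entering loop: for n in range(2):

After execution: total = 8
8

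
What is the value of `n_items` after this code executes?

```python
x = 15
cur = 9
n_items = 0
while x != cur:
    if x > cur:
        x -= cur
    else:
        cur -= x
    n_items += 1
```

Let's trace through this code step by step.

Initialize: x = 15
Initialize: cur = 9
Initialize: n_items = 0
Entering loop: while x != cur:

After execution: n_items = 3
3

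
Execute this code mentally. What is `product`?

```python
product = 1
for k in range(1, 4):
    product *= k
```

Let's trace through this code step by step.

Initialize: product = 1
Entering loop: for k in range(1, 4):

After execution: product = 6
6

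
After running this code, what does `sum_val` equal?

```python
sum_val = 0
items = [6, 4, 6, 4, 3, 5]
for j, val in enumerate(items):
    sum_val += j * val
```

Let's trace through this code step by step.

Initialize: sum_val = 0
Initialize: items = [6, 4, 6, 4, 3, 5]
Entering loop: for j, val in enumerate(items):

After execution: sum_val = 65
65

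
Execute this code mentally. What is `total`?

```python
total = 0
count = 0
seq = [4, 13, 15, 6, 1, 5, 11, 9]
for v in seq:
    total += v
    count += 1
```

Let's trace through this code step by step.

Initialize: total = 0
Initialize: count = 0
Initialize: seq = [4, 13, 15, 6, 1, 5, 11, 9]
Entering loop: for v in seq:

After execution: total = 64
64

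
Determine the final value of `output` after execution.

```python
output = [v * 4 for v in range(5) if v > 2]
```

Let's trace through this code step by step.

Initialize: output = [v * 4 for v in range(5) if v > 2]

After execution: output = [12, 16]
[12, 16]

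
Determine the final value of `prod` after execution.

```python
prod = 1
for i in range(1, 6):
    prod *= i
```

Let's trace through this code step by step.

Initialize: prod = 1
Entering loop: for i in range(1, 6):

After execution: prod = 120
120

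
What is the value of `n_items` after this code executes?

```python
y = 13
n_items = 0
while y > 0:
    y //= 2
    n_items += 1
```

Let's trace through this code step by step.

Initialize: y = 13
Initialize: n_items = 0
Entering loop: while y > 0:

After execution: n_items = 4
4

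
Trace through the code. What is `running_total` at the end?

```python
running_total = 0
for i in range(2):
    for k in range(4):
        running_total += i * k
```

Let's trace through this code step by step.

Initialize: running_total = 0
Entering loop: for i in range(2):

After execution: running_total = 6
6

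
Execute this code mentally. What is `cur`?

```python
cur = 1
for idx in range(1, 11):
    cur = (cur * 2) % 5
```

Let's trace through this code step by step.

Initialize: cur = 1
Entering loop: for idx in range(1, 11):

After execution: cur = 4
4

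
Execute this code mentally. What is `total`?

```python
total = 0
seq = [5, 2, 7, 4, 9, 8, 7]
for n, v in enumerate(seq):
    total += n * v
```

Let's trace through this code step by step.

Initialize: total = 0
Initialize: seq = [5, 2, 7, 4, 9, 8, 7]
Entering loop: for n, v in enumerate(seq):

After execution: total = 146
146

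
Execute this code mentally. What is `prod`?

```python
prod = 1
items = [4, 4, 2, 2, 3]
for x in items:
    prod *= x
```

Let's trace through this code step by step.

Initialize: prod = 1
Initialize: items = [4, 4, 2, 2, 3]
Entering loop: for x in items:

After execution: prod = 192
192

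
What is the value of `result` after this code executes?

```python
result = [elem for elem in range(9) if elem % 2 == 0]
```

Let's trace through this code step by step.

Initialize: result = [elem for elem in range(9) if elem % 2 == 0]

After execution: result = [0, 2, 4, 6, 8]
[0, 2, 4, 6, 8]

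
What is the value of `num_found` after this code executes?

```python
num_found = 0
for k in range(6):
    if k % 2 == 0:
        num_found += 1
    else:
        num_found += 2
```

Let's trace through this code step by step.

Initialize: num_found = 0
Entering loop: for k in range(6):

After execution: num_found = 9
9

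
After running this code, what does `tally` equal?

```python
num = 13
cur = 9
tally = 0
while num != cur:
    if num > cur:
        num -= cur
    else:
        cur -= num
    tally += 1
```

Let's trace through this code step by step.

Initialize: num = 13
Initialize: cur = 9
Initialize: tally = 0
Entering loop: while num != cur:

After execution: tally = 6
6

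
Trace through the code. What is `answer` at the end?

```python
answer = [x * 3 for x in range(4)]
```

Let's trace through this code step by step.

Initialize: answer = [x * 3 for x in range(4)]

After execution: answer = [0, 3, 6, 9]
[0, 3, 6, 9]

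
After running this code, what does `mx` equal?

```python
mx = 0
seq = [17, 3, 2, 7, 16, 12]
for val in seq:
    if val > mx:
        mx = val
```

Let's trace through this code step by step.

Initialize: mx = 0
Initialize: seq = [17, 3, 2, 7, 16, 12]
Entering loop: for val in seq:

After execution: mx = 17
17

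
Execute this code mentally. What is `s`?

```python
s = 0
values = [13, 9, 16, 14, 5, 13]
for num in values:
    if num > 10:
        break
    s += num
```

Let's trace through this code step by step.

Initialize: s = 0
Initialize: values = [13, 9, 16, 14, 5, 13]
Entering loop: for num in values:

After execution: s = 0
0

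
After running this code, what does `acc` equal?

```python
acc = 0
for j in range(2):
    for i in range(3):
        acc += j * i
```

Let's trace through this code step by step.

Initialize: acc = 0
Entering loop: for j in range(2):

After execution: acc = 3
3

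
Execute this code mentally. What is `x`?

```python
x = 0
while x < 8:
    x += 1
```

Let's trace through this code step by step.

Initialize: x = 0
Entering loop: while x < 8:

After execution: x = 8
8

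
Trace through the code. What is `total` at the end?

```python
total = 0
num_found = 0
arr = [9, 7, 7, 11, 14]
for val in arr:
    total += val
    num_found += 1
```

Let's trace through this code step by step.

Initialize: total = 0
Initialize: num_found = 0
Initialize: arr = [9, 7, 7, 11, 14]
Entering loop: for val in arr:

After execution: total = 48
48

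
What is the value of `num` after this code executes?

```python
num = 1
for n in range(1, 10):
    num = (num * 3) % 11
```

Let's trace through this code step by step.

Initialize: num = 1
Entering loop: for n in range(1, 10):

After execution: num = 4
4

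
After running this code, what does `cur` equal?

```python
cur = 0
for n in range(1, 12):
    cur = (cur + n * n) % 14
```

Let's trace through this code step by step.

Initialize: cur = 0
Entering loop: for n in range(1, 12):

After execution: cur = 2
2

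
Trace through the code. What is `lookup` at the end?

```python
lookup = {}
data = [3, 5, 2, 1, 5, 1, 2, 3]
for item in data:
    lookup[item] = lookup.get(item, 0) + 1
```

Let's trace through this code step by step.

Initialize: lookup = {}
Initialize: data = [3, 5, 2, 1, 5, 1, 2, 3]
Entering loop: for item in data:

After execution: lookup = {3: 2, 5: 2, 2: 2, 1: 2}
{3: 2, 5: 2, 2: 2, 1: 2}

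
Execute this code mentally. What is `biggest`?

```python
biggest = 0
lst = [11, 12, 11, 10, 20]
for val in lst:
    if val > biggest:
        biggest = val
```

Let's trace through this code step by step.

Initialize: biggest = 0
Initialize: lst = [11, 12, 11, 10, 20]
Entering loop: for val in lst:

After execution: biggest = 20
20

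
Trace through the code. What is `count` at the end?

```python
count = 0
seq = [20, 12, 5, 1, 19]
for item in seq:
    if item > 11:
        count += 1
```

Let's trace through this code step by step.

Initialize: count = 0
Initialize: seq = [20, 12, 5, 1, 19]
Entering loop: for item in seq:

After execution: count = 3
3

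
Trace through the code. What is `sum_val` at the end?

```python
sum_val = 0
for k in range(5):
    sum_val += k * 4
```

Let's trace through this code step by step.

Initialize: sum_val = 0
Entering loop: for k in range(5):

After execution: sum_val = 40
40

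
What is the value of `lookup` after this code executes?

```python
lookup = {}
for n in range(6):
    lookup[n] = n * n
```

Let's trace through this code step by step.

Initialize: lookup = {}
Entering loop: for n in range(6):

After execution: lookup = {0: 0, 1: 1, 2: 4, 3: 9, 4: 16, 5: 25}
{0: 0, 1: 1, 2: 4, 3: 9, 4: 16, 5: 25}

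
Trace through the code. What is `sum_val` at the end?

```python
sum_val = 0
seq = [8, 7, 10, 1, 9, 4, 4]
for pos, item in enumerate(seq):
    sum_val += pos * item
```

Let's trace through this code step by step.

Initialize: sum_val = 0
Initialize: seq = [8, 7, 10, 1, 9, 4, 4]
Entering loop: for pos, item in enumerate(seq):

After execution: sum_val = 110
110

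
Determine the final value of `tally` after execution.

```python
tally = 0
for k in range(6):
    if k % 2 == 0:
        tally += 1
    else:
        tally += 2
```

Let's trace through this code step by step.

Initialize: tally = 0
Entering loop: for k in range(6):

After execution: tally = 9
9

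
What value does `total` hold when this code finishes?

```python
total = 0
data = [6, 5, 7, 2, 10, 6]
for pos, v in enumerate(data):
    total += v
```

Let's trace through this code step by step.

Initialize: total = 0
Initialize: data = [6, 5, 7, 2, 10, 6]
Entering loop: for pos, v in enumerate(data):

After execution: total = 36
36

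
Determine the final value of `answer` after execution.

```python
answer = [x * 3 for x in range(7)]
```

Let's trace through this code step by step.

Initialize: answer = [x * 3 for x in range(7)]

After execution: answer = [0, 3, 6, 9, 12, 15, 18]
[0, 3, 6, 9, 12, 15, 18]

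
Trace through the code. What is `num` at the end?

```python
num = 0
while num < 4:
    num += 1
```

Let's trace through this code step by step.

Initialize: num = 0
Entering loop: while num < 4:

After execution: num = 4
4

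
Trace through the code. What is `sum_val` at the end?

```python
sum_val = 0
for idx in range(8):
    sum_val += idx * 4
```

Let's trace through this code step by step.

Initialize: sum_val = 0
Entering loop: for idx in range(8):

After execution: sum_val = 112
112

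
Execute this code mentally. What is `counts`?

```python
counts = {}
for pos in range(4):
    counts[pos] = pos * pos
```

Let's trace through this code step by step.

Initialize: counts = {}
Entering loop: for pos in range(4):

After execution: counts = {0: 0, 1: 1, 2: 4, 3: 9}
{0: 0, 1: 1, 2: 4, 3: 9}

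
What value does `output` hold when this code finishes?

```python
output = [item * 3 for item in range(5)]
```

Let's trace through this code step by step.

Initialize: output = [item * 3 for item in range(5)]

After execution: output = [0, 3, 6, 9, 12]
[0, 3, 6, 9, 12]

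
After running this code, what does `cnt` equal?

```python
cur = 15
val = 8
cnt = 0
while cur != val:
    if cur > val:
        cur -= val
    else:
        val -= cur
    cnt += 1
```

Let's trace through this code step by step.

Initialize: cur = 15
Initialize: val = 8
Initialize: cnt = 0
Entering loop: while cur != val:

After execution: cnt = 8
8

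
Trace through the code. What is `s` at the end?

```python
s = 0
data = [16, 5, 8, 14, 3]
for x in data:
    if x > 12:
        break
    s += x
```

Let's trace through this code step by step.

Initialize: s = 0
Initialize: data = [16, 5, 8, 14, 3]
Entering loop: for x in data:

After execution: s = 0
0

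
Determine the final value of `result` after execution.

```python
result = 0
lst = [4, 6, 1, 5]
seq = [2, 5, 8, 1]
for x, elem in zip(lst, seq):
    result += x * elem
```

Let's trace through this code step by step.

Initialize: result = 0
Initialize: lst = [4, 6, 1, 5]
Initialize: seq = [2, 5, 8, 1]
Entering loop: for x, elem in zip(lst, seq):

After execution: result = 51
51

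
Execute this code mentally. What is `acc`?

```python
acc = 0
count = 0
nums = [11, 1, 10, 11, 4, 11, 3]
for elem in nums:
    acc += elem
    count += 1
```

Let's trace through this code step by step.

Initialize: acc = 0
Initialize: count = 0
Initialize: nums = [11, 1, 10, 11, 4, 11, 3]
Entering loop: for elem in nums:

After execution: acc = 51
51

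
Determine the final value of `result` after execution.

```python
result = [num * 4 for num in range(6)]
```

Let's trace through this code step by step.

Initialize: result = [num * 4 for num in range(6)]

After execution: result = [0, 4, 8, 12, 16, 20]
[0, 4, 8, 12, 16, 20]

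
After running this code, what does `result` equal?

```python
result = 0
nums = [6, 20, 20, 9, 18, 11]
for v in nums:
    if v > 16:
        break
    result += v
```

Let's trace through this code step by step.

Initialize: result = 0
Initialize: nums = [6, 20, 20, 9, 18, 11]
Entering loop: for v in nums:

After execution: result = 6
6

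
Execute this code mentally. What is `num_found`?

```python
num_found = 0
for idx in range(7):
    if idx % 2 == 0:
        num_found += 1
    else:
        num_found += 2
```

Let's trace through this code step by step.

Initialize: num_found = 0
Entering loop: for idx in range(7):

After execution: num_found = 10
10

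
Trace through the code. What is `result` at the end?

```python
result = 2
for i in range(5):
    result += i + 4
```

Let's trace through this code step by step.

Initialize: result = 2
Entering loop: for i in range(5):

After execution: result = 32
32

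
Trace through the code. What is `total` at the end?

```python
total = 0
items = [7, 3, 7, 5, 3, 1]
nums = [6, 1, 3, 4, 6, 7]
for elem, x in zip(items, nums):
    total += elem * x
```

Let's trace through this code step by step.

Initialize: total = 0
Initialize: items = [7, 3, 7, 5, 3, 1]
Initialize: nums = [6, 1, 3, 4, 6, 7]
Entering loop: for elem, x in zip(items, nums):

After execution: total = 111
111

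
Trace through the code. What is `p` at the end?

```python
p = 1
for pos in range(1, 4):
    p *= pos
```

Let's trace through this code step by step.

Initialize: p = 1
Entering loop: for pos in range(1, 4):

After execution: p = 6
6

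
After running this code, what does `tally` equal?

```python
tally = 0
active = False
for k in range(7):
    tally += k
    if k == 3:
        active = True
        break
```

Let's trace through this code step by step.

Initialize: tally = 0
Initialize: active = False
Entering loop: for k in range(7):

After execution: tally = 6
6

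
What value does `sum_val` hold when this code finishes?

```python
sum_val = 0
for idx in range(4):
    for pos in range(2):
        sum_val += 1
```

Let's trace through this code step by step.

Initialize: sum_val = 0
Entering loop: for idx in range(4):

After execution: sum_val = 8
8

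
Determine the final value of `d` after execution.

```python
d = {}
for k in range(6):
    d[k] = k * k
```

Let's trace through this code step by step.

Initialize: d = {}
Entering loop: for k in range(6):

After execution: d = {0: 0, 1: 1, 2: 4, 3: 9, 4: 16, 5: 25}
{0: 0, 1: 1, 2: 4, 3: 9, 4: 16, 5: 25}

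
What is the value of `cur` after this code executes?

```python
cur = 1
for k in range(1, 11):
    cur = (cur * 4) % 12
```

Let's trace through this code step by step.

Initialize: cur = 1
Entering loop: for k in range(1, 11):

After execution: cur = 4
4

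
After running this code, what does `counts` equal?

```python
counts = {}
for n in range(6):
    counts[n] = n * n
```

Let's trace through this code step by step.

Initialize: counts = {}
Entering loop: for n in range(6):

After execution: counts = {0: 0, 1: 1, 2: 4, 3: 9, 4: 16, 5: 25}
{0: 0, 1: 1, 2: 4, 3: 9, 4: 16, 5: 25}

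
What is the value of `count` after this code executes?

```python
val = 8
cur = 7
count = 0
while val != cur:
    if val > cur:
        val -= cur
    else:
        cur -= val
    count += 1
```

Let's trace through this code step by step.

Initialize: val = 8
Initialize: cur = 7
Initialize: count = 0
Entering loop: while val != cur:

After execution: count = 7
7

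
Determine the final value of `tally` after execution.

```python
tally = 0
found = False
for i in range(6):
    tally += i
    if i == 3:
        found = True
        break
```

Let's trace through this code step by step.

Initialize: tally = 0
Initialize: found = False
Entering loop: for i in range(6):

After execution: tally = 6
6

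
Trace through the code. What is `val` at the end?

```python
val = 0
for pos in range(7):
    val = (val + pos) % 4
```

Let's trace through this code step by step.

Initialize: val = 0
Entering loop: for pos in range(7):

After execution: val = 1
1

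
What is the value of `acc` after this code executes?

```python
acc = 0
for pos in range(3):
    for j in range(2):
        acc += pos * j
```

Let's trace through this code step by step.

Initialize: acc = 0
Entering loop: for pos in range(3):

After execution: acc = 3
3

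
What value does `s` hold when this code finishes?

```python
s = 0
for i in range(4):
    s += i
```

Let's trace through this code step by step.

Initialize: s = 0
Entering loop: for i in range(4):

After execution: s = 6
6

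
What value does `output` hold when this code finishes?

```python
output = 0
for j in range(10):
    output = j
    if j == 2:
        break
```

Let's trace through this code step by step.

Initialize: output = 0
Entering loop: for j in range(10):

After execution: output = 2
2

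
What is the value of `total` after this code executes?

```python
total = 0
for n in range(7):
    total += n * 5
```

Let's trace through this code step by step.

Initialize: total = 0
Entering loop: for n in range(7):

After execution: total = 105
105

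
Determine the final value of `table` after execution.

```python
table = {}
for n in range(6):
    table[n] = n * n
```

Let's trace through this code step by step.

Initialize: table = {}
Entering loop: for n in range(6):

After execution: table = {0: 0, 1: 1, 2: 4, 3: 9, 4: 16, 5: 25}
{0: 0, 1: 1, 2: 4, 3: 9, 4: 16, 5: 25}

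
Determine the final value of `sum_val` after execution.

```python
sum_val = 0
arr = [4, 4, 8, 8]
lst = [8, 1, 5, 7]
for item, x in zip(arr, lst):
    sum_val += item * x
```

Let's trace through this code step by step.

Initialize: sum_val = 0
Initialize: arr = [4, 4, 8, 8]
Initialize: lst = [8, 1, 5, 7]
Entering loop: for item, x in zip(arr, lst):

After execution: sum_val = 132
132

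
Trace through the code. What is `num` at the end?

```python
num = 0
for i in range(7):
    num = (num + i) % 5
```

Let's trace through this code step by step.

Initialize: num = 0
Entering loop: for i in range(7):

After execution: num = 1
1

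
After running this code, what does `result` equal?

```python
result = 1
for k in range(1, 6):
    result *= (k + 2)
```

Let's trace through this code step by step.

Initialize: result = 1
Entering loop: for k in range(1, 6):

After execution: result = 2520
2520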